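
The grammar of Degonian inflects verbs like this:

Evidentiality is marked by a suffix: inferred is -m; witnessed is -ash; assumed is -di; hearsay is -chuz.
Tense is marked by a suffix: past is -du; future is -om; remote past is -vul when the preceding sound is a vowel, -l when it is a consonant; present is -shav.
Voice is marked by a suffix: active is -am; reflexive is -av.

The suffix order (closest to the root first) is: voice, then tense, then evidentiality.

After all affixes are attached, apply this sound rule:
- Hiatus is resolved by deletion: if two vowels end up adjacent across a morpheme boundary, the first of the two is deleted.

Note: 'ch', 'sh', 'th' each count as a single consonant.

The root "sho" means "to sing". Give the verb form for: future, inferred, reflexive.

shavomm

Attach voice reflexive -av → shoav.
Attach tense future -om → shoavom.
Attach evidentiality inferred -m → shoavomm.
Apply vowel deletion: shoavomm → shavomm.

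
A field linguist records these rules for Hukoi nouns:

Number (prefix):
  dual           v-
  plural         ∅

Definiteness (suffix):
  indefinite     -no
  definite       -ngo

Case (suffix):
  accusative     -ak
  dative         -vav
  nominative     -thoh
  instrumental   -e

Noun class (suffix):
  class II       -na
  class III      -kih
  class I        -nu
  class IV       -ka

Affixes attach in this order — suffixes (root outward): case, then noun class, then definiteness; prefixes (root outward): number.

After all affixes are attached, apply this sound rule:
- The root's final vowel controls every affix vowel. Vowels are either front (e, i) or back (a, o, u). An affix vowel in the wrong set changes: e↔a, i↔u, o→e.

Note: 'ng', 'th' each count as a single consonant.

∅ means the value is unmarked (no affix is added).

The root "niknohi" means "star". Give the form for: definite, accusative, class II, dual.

vniknohieknenge

Attach case accusative -ak → niknohiak.
Attach noun class class II -na → niknohiakna.
Attach definiteness definite -ngo → niknohiaknango.
Attach number dual v- → vniknohiaknango.
Apply vowel harmony: vniknohiaknango → vniknohieknenge.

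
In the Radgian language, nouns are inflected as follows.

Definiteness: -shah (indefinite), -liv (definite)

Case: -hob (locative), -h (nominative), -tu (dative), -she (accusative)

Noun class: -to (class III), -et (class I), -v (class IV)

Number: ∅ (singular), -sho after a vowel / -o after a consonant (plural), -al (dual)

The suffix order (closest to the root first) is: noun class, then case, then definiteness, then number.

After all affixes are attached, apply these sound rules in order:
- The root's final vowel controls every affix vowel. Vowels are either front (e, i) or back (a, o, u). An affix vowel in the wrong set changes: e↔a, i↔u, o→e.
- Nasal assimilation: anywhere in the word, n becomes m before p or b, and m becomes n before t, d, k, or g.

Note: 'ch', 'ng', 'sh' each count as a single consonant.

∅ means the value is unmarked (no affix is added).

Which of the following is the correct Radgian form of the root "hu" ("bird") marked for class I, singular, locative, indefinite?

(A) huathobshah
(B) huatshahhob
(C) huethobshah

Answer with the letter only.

Attach noun class class I -et → huet.
Attach case locative -hob → huethob.
Attach definiteness indefinite -shah → huethobshah.
number = singular: zero marking, form stays huethobshah.
Apply vowel harmony: huethobshah → huathobshah.
Nasal assimilation: no change.
So the correct form is huathobshah, option (A).
(B) huatshahhob is wrong: it has the affixes in the wrong order.
(C) huethobshah is wrong: it fails to apply the sound rule(s).

A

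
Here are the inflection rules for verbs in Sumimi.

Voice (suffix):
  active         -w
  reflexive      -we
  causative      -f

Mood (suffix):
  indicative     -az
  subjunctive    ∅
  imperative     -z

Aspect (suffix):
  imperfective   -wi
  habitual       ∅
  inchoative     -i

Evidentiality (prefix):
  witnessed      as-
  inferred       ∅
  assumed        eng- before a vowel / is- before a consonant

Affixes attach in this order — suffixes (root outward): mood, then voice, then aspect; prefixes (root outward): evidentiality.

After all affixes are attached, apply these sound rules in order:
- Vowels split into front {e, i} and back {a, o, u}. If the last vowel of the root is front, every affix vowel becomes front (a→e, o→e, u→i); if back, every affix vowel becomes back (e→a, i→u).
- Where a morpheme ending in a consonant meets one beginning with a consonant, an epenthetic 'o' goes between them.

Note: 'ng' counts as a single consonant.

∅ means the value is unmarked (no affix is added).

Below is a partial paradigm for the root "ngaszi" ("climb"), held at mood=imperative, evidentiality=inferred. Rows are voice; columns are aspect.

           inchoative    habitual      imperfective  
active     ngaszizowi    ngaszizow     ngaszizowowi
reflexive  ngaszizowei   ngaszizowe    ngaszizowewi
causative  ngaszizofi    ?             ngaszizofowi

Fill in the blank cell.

Attach mood imperative -z → ngasziz.
Attach voice causative -f → ngaszizf.
evidentiality = inferred: zero marking, form stays ngaszizf.
aspect = habitual: zero marking, form stays ngaszizf.
Vowel harmony: no change.
Apply epenthesis: ngaszizf → ngaszizof.

ngaszizof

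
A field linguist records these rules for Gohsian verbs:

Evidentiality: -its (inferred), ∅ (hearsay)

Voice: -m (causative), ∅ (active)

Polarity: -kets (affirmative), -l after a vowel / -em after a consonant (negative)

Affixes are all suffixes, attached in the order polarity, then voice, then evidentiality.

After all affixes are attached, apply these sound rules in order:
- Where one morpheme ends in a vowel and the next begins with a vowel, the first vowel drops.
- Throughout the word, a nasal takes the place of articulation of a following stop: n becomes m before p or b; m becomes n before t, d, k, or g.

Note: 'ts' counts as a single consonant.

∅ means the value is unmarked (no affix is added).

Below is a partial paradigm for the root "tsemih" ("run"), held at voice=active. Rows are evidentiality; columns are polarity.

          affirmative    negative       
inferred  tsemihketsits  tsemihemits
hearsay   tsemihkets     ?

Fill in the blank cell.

tsemihem

Attach polarity negative -em (after consonant 'h') → tsemihem.
voice = active: zero marking, form stays tsemihem.
evidentiality = hearsay: zero marking, form stays tsemihem.
Vowel deletion: no change.
Nasal assimilation: no change.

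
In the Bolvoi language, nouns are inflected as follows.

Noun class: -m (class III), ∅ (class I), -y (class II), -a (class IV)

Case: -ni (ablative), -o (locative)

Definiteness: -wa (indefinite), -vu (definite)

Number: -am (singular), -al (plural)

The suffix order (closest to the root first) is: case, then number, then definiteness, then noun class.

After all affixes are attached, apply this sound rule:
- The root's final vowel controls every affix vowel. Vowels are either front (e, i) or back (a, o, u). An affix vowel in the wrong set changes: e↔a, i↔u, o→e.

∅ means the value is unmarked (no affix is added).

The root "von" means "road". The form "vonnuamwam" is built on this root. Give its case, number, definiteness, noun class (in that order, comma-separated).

Segment: von-ni-am-wa-m.
case: -ni → ablative.
number: -am → singular.
definiteness: -wa → indefinite.
noun class: -m → class III.

ablative, singular, indefinite, class III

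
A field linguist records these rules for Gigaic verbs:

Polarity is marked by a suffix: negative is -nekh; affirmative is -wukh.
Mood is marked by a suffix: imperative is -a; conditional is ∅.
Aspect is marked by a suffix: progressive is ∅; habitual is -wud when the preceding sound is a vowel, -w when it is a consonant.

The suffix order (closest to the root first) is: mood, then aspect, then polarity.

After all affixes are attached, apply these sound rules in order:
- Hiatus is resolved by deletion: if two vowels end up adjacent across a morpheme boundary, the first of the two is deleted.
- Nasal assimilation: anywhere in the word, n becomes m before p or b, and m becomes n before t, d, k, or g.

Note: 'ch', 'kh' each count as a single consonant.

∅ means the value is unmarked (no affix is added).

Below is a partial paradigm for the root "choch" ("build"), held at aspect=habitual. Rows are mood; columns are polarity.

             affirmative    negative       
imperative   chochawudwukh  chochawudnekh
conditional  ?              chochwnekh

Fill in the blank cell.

mood = conditional: zero marking, form stays choch.
Attach aspect habitual -w (after consonant 'ch') → chochw.
Attach polarity affirmative -wukh → chochwwukh.
Vowel deletion: no change.
Nasal assimilation: no change.

chochwwukh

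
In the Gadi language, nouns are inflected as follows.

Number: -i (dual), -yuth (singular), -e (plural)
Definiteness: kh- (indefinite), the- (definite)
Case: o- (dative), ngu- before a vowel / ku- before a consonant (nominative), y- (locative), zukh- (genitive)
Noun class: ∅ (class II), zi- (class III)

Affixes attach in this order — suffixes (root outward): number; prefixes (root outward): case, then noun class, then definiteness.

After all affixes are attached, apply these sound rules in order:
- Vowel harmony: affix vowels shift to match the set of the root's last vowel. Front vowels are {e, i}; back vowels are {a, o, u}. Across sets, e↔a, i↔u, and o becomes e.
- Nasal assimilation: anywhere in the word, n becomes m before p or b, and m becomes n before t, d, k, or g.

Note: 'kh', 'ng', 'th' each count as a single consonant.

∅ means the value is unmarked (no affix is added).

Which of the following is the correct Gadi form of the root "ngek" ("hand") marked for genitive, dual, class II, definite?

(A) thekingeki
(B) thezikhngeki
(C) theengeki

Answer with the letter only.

B

Attach case genitive zukh- → zukhngek.
Attach number dual -i → zukhngeki.
noun class = class II: zero marking, form stays zukhngeki.
Attach definiteness definite the- → thezukhngeki.
Apply vowel harmony: thezukhngeki → thezikhngeki.
Nasal assimilation: no change.
So the correct form is thezikhngeki, option (B).
(A) thekingeki is wrong: it uses nominative instead of genitive for case.
(C) theengeki is wrong: it uses dative instead of genitive for case.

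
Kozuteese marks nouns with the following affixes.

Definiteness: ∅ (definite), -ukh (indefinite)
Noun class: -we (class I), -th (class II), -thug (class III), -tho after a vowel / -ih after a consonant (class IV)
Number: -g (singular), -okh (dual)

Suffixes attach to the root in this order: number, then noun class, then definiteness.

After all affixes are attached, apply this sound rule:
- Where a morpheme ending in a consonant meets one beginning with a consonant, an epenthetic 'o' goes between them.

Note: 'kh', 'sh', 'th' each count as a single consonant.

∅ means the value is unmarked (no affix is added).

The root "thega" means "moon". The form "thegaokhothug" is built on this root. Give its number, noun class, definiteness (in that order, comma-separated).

Segment: thega-okh-thug.
number: -okh → dual.
noun class: -thug → class III.
definiteness: ∅ → definite.

dual, class III, definite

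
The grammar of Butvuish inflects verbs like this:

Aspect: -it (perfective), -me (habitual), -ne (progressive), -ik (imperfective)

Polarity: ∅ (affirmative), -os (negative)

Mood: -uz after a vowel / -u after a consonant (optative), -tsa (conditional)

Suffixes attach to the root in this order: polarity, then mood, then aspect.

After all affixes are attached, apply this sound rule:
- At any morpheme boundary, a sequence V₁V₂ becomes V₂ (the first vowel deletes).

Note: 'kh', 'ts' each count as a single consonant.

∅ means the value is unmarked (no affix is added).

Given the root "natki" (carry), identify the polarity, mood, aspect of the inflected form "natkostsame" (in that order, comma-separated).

negative, conditional, habitual

Segment: natki-os-tsa-me.
polarity: -os → negative.
mood: -tsa → conditional.
aspect: -me → habitual.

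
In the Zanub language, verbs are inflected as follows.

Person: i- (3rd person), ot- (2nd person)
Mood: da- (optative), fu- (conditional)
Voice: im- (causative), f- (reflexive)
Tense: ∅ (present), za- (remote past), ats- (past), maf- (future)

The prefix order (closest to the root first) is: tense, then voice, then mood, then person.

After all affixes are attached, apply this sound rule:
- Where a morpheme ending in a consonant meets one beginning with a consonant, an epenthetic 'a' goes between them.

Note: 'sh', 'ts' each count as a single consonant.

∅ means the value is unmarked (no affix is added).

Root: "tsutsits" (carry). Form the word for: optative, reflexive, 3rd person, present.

idafatsutsits

tense = present: zero marking, form stays tsutsits.
Attach voice reflexive f- → ftsutsits.
Attach mood optative da- → daftsutsits.
Attach person 3rd person i- → idaftsutsits.
Apply epenthesis: idaftsutsits → idafatsutsits.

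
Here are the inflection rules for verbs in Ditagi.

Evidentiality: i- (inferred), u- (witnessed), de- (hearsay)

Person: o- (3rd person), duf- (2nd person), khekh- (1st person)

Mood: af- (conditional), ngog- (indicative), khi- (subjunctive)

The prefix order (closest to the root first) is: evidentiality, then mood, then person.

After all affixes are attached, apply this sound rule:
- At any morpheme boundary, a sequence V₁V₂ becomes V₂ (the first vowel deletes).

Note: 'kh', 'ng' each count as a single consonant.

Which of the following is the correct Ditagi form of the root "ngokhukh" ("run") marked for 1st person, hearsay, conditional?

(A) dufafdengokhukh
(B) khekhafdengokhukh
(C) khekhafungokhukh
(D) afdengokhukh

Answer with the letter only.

Attach evidentiality hearsay de- → dengokhukh.
Attach mood conditional af- → afdengokhukh.
Attach person 1st person khekh- → khekhafdengokhukh.
Vowel deletion: no change.
So the correct form is khekhafdengokhukh, option (B).
(A) dufafdengokhukh is wrong: it uses 2nd person instead of 1st person for person.
(C) khekhafungokhukh is wrong: it uses witnessed instead of hearsay for evidentiality.
(D) afdengokhukh is wrong: it uses 3rd person instead of 1st person for person.

B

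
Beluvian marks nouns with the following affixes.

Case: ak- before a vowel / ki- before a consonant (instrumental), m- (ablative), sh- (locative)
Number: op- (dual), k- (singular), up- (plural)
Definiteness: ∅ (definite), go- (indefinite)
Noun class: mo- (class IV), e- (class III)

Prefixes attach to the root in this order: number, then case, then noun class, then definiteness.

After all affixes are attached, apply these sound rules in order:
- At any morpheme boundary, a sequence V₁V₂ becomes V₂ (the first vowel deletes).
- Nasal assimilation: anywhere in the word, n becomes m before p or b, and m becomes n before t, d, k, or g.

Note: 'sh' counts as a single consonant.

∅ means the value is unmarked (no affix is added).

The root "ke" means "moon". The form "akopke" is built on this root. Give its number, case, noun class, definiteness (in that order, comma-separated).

dual, instrumental, class III, definite

Segment: e-ak-op-ke.
number: op- → dual.
case: ak/ki- → instrumental.
noun class: e- → class III.
definiteness: ∅ → definite.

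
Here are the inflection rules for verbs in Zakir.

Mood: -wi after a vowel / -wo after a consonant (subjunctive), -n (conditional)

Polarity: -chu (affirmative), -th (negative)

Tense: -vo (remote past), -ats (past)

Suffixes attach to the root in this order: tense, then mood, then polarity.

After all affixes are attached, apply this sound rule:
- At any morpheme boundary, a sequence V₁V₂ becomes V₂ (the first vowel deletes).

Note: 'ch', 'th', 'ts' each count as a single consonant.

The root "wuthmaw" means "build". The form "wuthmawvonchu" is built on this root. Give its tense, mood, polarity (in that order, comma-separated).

remote past, conditional, affirmative

Segment: wuthmaw-vo-n-chu.
tense: -vo → remote past.
mood: -n → conditional.
polarity: -chu → affirmative.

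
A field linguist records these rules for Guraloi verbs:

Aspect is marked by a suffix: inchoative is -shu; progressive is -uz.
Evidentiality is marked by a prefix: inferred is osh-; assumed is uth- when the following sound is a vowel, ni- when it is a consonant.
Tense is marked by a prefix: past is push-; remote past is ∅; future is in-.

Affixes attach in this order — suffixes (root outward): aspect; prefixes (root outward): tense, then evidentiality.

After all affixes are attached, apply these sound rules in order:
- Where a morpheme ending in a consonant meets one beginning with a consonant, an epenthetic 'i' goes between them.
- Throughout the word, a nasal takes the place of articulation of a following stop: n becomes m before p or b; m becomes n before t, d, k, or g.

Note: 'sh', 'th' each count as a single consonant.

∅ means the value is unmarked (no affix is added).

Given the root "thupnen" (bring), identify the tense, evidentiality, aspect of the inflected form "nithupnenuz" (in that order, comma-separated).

remote past, assumed, progressive

Segment: ni-thupnen-uz.
tense: ∅ → remote past.
evidentiality: uth/ni- → assumed.
aspect: -uz → progressive.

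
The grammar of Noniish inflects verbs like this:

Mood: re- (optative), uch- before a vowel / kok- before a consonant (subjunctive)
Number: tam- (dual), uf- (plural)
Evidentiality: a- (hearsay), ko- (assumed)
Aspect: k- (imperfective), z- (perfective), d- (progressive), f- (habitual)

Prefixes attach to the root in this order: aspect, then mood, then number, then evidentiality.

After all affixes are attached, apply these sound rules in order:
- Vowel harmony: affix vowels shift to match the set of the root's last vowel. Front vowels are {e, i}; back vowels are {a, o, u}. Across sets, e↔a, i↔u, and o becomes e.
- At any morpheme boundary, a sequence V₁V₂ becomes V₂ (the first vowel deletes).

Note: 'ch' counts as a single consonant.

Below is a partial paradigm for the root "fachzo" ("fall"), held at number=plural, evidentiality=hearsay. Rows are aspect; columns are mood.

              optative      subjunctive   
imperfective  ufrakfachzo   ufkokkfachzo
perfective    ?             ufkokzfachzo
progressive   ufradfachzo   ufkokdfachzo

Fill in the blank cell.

Attach aspect perfective z- → zfachzo.
Attach mood optative re- → rezfachzo.
Attach number plural uf- → ufrezfachzo.
Attach evidentiality hearsay a- → aufrezfachzo.
Apply vowel harmony: aufrezfachzo → aufrazfachzo.
Apply vowel deletion: aufrazfachzo → ufrazfachzo.

ufrazfachzo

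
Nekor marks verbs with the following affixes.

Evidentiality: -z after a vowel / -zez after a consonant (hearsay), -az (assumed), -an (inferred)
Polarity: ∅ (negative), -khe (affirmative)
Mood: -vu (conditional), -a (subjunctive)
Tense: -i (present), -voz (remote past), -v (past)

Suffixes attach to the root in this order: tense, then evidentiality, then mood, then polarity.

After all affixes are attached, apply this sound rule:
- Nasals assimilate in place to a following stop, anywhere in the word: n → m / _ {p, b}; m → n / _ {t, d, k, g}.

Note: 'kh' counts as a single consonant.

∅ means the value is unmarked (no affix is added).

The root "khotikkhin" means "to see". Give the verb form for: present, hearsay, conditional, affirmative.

khotikkhinizvukhe

Attach tense present -i → khotikkhini.
Attach evidentiality hearsay -z (after vowel 'i') → khotikkhiniz.
Attach mood conditional -vu → khotikkhinizvu.
Attach polarity affirmative -khe → khotikkhinizvukhe.
Nasal assimilation: no change.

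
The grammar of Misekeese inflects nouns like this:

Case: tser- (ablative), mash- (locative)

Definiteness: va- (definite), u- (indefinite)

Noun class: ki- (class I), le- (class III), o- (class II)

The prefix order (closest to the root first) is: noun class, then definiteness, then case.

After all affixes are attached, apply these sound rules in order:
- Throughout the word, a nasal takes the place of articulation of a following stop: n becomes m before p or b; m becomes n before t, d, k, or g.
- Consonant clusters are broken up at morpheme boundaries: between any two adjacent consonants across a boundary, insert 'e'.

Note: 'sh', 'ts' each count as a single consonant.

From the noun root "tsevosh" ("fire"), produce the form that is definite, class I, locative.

Attach noun class class I ki- → kitsevosh.
Attach definiteness definite va- → vakitsevosh.
Attach case locative mash- → mashvakitsevosh.
Nasal assimilation: no change.
Apply epenthesis: mashvakitsevosh → mashevakitsevosh.

mashevakitsevosh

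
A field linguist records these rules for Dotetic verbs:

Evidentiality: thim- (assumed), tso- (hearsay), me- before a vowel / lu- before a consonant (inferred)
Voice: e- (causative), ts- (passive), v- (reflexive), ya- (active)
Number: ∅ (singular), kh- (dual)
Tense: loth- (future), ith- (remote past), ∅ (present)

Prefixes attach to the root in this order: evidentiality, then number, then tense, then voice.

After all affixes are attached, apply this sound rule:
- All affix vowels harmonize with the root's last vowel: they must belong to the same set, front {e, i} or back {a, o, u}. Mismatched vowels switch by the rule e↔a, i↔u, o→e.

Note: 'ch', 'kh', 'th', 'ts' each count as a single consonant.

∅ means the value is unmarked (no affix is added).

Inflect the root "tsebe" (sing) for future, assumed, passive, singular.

tsleththimtsebe

Attach evidentiality assumed thim- → thimtsebe.
number = singular: zero marking, form stays thimtsebe.
Attach tense future loth- → loththimtsebe.
Attach voice passive ts- → tsloththimtsebe.
Apply vowel harmony: tsloththimtsebe → tsleththimtsebe.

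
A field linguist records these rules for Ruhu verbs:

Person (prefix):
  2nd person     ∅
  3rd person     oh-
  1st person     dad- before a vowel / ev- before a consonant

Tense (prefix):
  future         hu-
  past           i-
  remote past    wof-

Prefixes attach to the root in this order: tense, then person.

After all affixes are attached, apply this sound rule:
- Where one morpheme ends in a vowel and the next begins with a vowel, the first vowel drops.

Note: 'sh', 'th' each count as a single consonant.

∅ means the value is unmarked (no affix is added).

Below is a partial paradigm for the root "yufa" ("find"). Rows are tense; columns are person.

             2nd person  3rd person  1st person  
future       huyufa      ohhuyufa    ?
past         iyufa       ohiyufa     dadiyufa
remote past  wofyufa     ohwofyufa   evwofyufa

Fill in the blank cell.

Attach tense future hu- → huyufa.
Attach person 1st person ev- (before consonant 'h') → evhuyufa.
Vowel deletion: no change.

evhuyufa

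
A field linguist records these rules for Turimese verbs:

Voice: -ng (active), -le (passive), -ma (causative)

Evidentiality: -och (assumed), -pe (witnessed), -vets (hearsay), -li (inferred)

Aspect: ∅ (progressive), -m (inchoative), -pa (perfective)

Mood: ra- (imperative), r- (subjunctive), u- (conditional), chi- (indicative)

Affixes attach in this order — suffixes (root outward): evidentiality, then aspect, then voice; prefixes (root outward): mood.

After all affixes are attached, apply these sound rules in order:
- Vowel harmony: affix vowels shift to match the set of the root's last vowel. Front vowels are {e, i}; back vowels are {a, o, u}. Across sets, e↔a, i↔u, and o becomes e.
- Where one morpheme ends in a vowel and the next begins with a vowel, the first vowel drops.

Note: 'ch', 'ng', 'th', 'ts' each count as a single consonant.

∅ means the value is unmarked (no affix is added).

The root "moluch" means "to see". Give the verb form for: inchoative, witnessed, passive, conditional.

Attach mood conditional u- → umoluch.
Attach evidentiality witnessed -pe → umoluchpe.
Attach aspect inchoative -m → umoluchpem.
Attach voice passive -le → umoluchpemle.
Apply vowel harmony: umoluchpemle → umoluchpamla.
Vowel deletion: no change.

umoluchpamla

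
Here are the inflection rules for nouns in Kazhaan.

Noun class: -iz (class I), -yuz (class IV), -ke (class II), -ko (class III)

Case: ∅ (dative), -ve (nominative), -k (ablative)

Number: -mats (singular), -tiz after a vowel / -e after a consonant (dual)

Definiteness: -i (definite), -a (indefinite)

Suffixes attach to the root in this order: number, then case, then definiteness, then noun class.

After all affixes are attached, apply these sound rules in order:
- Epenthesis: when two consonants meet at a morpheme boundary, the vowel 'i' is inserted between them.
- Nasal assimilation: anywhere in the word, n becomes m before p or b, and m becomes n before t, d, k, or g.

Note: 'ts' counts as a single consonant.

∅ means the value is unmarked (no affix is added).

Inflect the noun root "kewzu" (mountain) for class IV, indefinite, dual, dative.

kewzutizayuz

Attach number dual -tiz (after vowel 'u') → kewzutiz.
case = dative: zero marking, form stays kewzutiz.
Attach definiteness indefinite -a → kewzutiza.
Attach noun class class IV -yuz → kewzutizayuz.
Epenthesis: no change.
Nasal assimilation: no change.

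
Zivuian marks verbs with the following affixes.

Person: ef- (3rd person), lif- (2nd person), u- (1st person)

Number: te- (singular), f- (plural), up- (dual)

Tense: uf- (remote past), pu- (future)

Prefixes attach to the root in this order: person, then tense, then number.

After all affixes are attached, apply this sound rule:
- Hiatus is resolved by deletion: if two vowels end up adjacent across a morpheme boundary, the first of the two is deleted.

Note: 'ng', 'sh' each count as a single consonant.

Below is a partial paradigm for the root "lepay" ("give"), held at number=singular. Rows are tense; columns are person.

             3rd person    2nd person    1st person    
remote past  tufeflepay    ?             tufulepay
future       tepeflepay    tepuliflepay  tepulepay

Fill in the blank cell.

Attach person 2nd person lif- → liflepay.
Attach tense remote past uf- → ufliflepay.
Attach number singular te- → teufliflepay.
Apply vowel deletion: teufliflepay → tufliflepay.

tufliflepay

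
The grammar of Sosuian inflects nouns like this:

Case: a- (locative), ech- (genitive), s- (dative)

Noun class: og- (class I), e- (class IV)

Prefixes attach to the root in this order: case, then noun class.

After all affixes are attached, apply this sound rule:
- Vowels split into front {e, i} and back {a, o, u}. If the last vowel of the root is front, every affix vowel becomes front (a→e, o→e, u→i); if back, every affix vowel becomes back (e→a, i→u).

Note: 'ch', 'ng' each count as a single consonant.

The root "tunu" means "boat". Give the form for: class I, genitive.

Attach case genitive ech- → echtunu.
Attach noun class class I og- → ogechtunu.
Apply vowel harmony: ogechtunu → ogachtunu.

ogachtunu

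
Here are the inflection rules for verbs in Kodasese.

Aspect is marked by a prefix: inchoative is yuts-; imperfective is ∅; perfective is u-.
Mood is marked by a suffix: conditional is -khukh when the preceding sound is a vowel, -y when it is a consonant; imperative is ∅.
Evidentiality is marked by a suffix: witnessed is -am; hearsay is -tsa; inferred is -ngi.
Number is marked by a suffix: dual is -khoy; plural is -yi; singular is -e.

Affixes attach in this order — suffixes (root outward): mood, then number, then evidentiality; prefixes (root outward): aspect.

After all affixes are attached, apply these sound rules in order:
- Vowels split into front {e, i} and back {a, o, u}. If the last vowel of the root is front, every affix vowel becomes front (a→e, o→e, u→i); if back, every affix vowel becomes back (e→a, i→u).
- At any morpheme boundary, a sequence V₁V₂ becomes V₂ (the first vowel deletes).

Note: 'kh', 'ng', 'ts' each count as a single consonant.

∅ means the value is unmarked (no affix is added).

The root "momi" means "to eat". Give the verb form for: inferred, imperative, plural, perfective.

Attach aspect perfective u- → umomi.
mood = imperative: zero marking, form stays umomi.
Attach number plural -yi → umomiyi.
Attach evidentiality inferred -ngi → umomiyingi.
Apply vowel harmony: umomiyingi → imomiyingi.
Vowel deletion: no change.

imomiyingi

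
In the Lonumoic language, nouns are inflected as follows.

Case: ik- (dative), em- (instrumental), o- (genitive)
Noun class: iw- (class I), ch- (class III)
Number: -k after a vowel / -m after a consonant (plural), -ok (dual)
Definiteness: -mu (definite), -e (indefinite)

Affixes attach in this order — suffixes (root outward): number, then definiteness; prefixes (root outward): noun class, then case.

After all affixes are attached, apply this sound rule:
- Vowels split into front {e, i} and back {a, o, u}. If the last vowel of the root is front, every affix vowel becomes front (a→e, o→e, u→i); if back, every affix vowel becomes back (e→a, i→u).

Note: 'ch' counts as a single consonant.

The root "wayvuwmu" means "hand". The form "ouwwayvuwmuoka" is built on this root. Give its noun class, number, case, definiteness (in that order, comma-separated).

Segment: o-iw-wayvuwmu-ok-e.
noun class: iw- → class I.
number: -ok → dual.
case: o- → genitive.
definiteness: -e → indefinite.

class I, dual, genitive, indefinite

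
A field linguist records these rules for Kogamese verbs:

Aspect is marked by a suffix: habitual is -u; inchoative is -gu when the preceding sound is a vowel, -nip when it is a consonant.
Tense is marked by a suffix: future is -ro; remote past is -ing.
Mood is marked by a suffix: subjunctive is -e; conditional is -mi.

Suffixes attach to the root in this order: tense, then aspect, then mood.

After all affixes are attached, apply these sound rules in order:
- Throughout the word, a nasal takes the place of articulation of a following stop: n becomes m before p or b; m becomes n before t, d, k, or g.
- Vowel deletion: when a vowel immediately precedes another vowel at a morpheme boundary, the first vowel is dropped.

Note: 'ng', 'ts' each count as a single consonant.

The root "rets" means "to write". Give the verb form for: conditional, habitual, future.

Attach tense future -ro → retsro.
Attach aspect habitual -u → retsrou.
Attach mood conditional -mi → retsroumi.
Nasal assimilation: no change.
Apply vowel deletion: retsroumi → retsrumi.

retsrumi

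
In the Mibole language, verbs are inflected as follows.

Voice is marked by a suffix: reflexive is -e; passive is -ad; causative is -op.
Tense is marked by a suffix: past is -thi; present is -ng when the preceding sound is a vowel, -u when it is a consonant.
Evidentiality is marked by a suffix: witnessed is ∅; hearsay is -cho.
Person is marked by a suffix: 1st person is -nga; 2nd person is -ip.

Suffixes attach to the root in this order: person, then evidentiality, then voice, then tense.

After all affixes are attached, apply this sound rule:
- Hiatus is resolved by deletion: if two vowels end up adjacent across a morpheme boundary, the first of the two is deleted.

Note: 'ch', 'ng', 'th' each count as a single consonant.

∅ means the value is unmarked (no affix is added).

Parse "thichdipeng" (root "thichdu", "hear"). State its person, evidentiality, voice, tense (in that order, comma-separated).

Segment: thichdu-ip-e-ng.
person: -ip → 2nd person.
evidentiality: ∅ → witnessed.
voice: -e → reflexive.
tense: -ng/u → present.

2nd person, witnessed, reflexive, present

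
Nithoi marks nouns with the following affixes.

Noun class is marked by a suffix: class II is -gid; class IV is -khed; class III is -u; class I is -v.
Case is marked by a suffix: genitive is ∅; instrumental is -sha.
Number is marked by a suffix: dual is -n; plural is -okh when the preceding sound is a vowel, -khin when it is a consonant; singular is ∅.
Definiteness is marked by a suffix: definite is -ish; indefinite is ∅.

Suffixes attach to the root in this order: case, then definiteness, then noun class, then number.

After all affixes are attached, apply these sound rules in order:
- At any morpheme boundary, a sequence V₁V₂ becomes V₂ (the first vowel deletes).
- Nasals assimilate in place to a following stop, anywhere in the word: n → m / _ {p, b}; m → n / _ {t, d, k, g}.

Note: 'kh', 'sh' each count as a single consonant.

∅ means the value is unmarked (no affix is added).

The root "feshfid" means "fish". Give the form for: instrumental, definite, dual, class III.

feshfidshishun

Attach case instrumental -sha → feshfidsha.
Attach definiteness definite -ish → feshfidshaish.
Attach noun class class III -u → feshfidshaishu.
Attach number dual -n → feshfidshaishun.
Apply vowel deletion: feshfidshaishun → feshfidshishun.
Nasal assimilation: no change.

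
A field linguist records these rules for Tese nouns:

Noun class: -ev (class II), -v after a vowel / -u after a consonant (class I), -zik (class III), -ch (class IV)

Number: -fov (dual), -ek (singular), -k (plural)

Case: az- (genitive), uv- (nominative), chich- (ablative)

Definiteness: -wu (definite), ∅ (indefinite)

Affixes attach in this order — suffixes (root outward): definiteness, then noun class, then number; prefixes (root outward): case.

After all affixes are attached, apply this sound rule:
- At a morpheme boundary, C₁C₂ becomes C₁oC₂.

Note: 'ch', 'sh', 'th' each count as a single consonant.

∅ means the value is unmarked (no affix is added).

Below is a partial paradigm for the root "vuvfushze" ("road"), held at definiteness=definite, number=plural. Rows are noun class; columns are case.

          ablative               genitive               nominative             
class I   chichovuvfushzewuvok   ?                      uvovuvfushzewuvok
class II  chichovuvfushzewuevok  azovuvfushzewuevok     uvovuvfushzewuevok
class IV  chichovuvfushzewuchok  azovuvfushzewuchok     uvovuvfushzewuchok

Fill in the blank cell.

Attach definiteness definite -wu → vuvfushzewu.
Attach noun class class I -v (after vowel 'u') → vuvfushzewuv.
Attach number plural -k → vuvfushzewuvk.
Attach case genitive az- → azvuvfushzewuvk.
Apply epenthesis: azvuvfushzewuvk → azovuvfushzewuvok.

azovuvfushzewuvok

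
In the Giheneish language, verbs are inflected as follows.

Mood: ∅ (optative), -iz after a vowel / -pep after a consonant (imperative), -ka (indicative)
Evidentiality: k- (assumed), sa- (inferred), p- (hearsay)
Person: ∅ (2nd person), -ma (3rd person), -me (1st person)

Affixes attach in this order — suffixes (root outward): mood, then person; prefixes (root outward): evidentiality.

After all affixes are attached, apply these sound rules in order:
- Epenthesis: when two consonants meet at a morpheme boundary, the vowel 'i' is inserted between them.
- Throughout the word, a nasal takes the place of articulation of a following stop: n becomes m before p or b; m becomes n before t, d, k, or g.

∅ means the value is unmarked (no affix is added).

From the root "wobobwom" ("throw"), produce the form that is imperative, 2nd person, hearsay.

Attach evidentiality hearsay p- → pwobobwom.
Attach mood imperative -pep (after consonant 'm') → pwobobwompep.
person = 2nd person: zero marking, form stays pwobobwompep.
Apply epenthesis: pwobobwompep → piwobobwomipep.
Nasal assimilation: no change.

piwobobwomipep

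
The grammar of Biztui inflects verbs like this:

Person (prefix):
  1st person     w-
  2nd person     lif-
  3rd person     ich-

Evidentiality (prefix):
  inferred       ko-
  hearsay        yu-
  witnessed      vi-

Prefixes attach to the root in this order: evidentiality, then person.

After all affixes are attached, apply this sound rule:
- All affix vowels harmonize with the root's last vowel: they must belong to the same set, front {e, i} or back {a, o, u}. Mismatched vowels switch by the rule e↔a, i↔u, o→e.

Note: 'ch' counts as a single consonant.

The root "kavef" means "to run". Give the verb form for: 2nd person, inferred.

Attach evidentiality inferred ko- → kokavef.
Attach person 2nd person lif- → lifkokavef.
Apply vowel harmony: lifkokavef → lifkekavef.

lifkekavef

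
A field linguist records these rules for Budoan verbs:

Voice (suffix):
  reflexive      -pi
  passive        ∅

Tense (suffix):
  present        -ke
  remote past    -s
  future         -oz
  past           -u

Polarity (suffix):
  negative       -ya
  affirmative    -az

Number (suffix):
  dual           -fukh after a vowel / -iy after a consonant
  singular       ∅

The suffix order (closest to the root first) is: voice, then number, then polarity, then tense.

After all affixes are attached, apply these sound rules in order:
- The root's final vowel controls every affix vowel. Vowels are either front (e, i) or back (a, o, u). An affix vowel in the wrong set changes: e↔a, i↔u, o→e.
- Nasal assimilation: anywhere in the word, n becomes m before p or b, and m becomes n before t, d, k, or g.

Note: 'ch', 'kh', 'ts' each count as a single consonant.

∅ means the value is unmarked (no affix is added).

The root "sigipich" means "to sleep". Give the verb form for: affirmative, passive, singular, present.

voice = passive: zero marking, form stays sigipich.
number = singular: zero marking, form stays sigipich.
Attach polarity affirmative -az → sigipichaz.
Attach tense present -ke → sigipichazke.
Apply vowel harmony: sigipichazke → sigipichezke.
Nasal assimilation: no change.

sigipichezke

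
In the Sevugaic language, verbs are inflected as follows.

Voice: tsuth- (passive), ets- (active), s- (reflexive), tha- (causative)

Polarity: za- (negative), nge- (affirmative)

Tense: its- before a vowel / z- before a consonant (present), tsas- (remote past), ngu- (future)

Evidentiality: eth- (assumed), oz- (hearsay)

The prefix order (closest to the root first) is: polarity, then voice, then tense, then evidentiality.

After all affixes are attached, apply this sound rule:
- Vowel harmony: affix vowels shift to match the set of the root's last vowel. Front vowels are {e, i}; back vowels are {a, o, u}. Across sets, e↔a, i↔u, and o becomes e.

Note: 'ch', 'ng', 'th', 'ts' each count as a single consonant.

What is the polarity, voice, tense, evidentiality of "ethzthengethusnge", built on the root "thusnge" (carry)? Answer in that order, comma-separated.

affirmative, causative, present, assumed

Segment: eth-z-tha-nge-thusnge.
polarity: nge- → affirmative.
voice: tha- → causative.
tense: its/z- → present.
evidentiality: eth- → assumed.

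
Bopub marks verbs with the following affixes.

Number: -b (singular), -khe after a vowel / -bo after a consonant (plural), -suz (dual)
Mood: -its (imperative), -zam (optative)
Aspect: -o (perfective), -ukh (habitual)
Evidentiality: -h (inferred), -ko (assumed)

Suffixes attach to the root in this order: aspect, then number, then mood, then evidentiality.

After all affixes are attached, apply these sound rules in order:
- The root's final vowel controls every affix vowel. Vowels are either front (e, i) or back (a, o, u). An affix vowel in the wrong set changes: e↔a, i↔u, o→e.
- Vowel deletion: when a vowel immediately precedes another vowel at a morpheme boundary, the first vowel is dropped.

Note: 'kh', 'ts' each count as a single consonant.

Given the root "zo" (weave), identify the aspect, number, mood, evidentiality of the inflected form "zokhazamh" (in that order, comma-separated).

Segment: zo-o-khe-zam-h.
aspect: -o → perfective.
number: -khe/bo → plural.
mood: -zam → optative.
evidentiality: -h → inferred.

perfective, plural, optative, inferred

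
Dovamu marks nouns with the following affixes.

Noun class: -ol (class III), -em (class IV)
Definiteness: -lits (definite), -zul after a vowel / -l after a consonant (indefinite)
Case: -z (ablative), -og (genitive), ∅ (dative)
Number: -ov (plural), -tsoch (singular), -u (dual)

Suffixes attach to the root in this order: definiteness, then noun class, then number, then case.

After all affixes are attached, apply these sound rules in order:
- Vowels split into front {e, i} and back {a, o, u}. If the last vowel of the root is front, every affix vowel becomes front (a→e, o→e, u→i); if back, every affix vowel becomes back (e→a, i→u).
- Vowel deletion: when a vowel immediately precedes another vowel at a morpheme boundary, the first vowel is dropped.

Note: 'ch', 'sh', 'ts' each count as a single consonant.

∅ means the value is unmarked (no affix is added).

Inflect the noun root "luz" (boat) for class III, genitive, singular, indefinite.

Attach definiteness indefinite -l (after consonant 'z') → luzl.
Attach noun class class III -ol → luzlol.
Attach number singular -tsoch → luzloltsoch.
Attach case genitive -og → luzloltsochog.
Vowel harmony: no change.
Vowel deletion: no change.

luzloltsochog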